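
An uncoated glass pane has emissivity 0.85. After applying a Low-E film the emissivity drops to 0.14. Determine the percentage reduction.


Percentage reduction = (1 - coated/uncoated) * 100
  Ratio = 0.14 / 0.85 = 0.1647
  Reduction = (1 - 0.1647) * 100 = 83.5%

83.5%


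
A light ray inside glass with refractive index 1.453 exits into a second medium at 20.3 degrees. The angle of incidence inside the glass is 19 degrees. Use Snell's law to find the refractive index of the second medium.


Apply Snell's law: n1 * sin(theta1) = n2 * sin(theta2)
  n2 = n1 * sin(theta1) / sin(theta2)
  sin(19) = 0.325568
  sin(20.3) = 0.346936
  n2 = 1.453 * 0.325568 / 0.346936 = 1.3635

1.3635


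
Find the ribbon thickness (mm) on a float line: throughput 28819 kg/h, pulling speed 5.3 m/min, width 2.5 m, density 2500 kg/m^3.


Ribbon cross-section from mass balance:
  Volume rate = throughput / density = 28819 / 2500 = 11.5276 m^3/h
  thickness = volume rate / (speed * 60 * width), i.e.
  thickness = throughput / (60 * speed * width * density) * 1000
  thickness = 28819 / (60 * 5.3 * 2.5 * 2500) * 1000 = 14.5 mm

14.5 mm


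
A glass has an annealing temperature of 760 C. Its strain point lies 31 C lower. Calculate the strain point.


Strain point = annealing point - difference:
  T_strain = 760 - 31 = 729 C

729 C


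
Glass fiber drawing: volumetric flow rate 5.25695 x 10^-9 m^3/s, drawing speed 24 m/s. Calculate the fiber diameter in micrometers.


Cross-sectional area from continuity:
  A = Q / v = 5.25695 x 10^-9 / 24 = 2.190396 x 10^-10 m^2
Diameter from circular cross-section:
  d = sqrt(4A / pi) * 10^6 (m -> um)
  d = sqrt(4 * 2.190396 x 10^-10 / pi) * 10^6 = 16.7 um

16.7 um


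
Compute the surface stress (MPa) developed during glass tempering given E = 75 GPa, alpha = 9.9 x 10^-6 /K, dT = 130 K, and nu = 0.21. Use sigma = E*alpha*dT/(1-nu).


Tempering stress: sigma = E * alpha * dT / (1 - nu)
  E (MPa) = 75 * 1000 = 75000
  Numerator = 75000 * (9.9 x 10^-6) * 130 = 96.525
  Denominator = 1 - 0.21 = 0.79
  sigma = 96.525 / 0.79 = 122.2 MPa

122.2 MPa


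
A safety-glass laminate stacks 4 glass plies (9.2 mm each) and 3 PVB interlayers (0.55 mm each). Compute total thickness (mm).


Total thickness = glass contribution + PVB contribution
  Glass: 4 * 9.2 = 36.8 mm
  PVB: 3 * 0.55 = 1.65 mm
  Total = 36.8 + 1.65 = 38.45 mm

38.45 mm


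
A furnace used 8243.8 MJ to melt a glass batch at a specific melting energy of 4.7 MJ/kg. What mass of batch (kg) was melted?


Rearrange E = m * s for m:
  m = E / s
  m = 8243.8 / 4.7 = 1754.0 kg

1754.0 kg


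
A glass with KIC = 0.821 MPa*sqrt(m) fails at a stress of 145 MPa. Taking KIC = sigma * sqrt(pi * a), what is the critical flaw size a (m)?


Rearrange KIC = sigma * sqrt(pi * a):
  sqrt(pi * a) = KIC / sigma
  sqrt(pi * a) = 0.821 / 145 = 0.005662
  a = (KIC / sigma)^2 / pi
  a = 0.005662^2 / pi = 0.0000102 m

0.0000102 m


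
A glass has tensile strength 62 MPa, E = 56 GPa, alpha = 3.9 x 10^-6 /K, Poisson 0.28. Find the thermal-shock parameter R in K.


Thermal shock resistance: R = sigma * (1 - nu) / (E * alpha)
  Numerator = 62 * (1 - 0.28) = 44.64
  Denominator = 56 * 1000 * (3.9 x 10^-6) = 0.2184
  R = 44.64 / 0.2184 = 204.4 K

204.4 K


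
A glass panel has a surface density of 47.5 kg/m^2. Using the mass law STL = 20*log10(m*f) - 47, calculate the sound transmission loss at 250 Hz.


Mass law: STL = 20 * log10(m * f) - 47
  m * f = 47.5 * 250 = 11875
  log10(11875) = 4.07463
  STL = 20 * 4.07463 - 47 = 81.4926 - 47 = 34.5 dB

34.5 dB


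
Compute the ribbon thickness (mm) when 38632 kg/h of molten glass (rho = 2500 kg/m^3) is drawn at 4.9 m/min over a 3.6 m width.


Ribbon cross-section from mass balance:
  Volume rate = throughput / density = 38632 / 2500 = 15.4528 m^3/h
  thickness = volume rate / (speed * 60 * width), i.e.
  thickness = throughput / (60 * speed * width * density) * 1000
  thickness = 38632 / (60 * 4.9 * 3.6 * 2500) * 1000 = 14.6 mm

14.6 mm


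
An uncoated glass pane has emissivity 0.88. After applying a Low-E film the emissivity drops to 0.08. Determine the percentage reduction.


Percentage reduction = (1 - coated/uncoated) * 100
  Ratio = 0.08 / 0.88 = 0.0909
  Reduction = (1 - 0.0909) * 100 = 90.9%

90.9%


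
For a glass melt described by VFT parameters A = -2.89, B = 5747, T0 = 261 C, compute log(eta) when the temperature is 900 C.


VFT equation: log(eta) = A + B / (T - T0)
  T - T0 = 900 - 261 = 639
  B / (T - T0) = 5747 / 639 = 8.994
  log(eta) = -2.89 + 8.994 = 6.104

6.104


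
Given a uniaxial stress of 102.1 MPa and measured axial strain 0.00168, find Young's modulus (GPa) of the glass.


Young's modulus: E = stress / strain
  E = 102.1 MPa / 0.00168 = 60773.81 MPa
Convert to GPa: 60773.81 / 1000 = 60.77 GPa

60.77 GPa


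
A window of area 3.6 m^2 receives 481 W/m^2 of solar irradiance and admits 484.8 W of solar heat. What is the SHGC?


Rearrange Q = Area * SHGC * Irradiance:
  SHGC = Q / (Area * Irradiance)
  SHGC = 484.8 / (3.6 * 481) = 0.28

0.28


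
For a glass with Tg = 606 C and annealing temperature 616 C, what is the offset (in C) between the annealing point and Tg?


Offset = T_anneal - Tg:
  offset = 616 - 606 = 10 C

10 C


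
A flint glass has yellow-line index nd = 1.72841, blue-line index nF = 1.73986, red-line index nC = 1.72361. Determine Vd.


Abbe number formula: Vd = (nd - 1) / (nF - nC)
  nd - 1 = 1.72841 - 1 = 0.72841
  nF - nC = 1.73986 - 1.72361 = 0.01625
  Vd = 0.72841 / 0.01625 = 44.83

44.83


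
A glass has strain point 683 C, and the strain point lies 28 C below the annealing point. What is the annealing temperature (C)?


T_anneal = T_strain + gap:
  T_anneal = 683 + 28 = 711 C

711 C


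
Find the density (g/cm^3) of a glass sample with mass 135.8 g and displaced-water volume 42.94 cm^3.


Use the definition of density:
  rho = mass / volume
  rho = 135.8 / 42.94 = 3.163 g/cm^3

3.163 g/cm^3


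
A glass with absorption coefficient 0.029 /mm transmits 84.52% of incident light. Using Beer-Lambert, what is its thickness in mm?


Rearrange T = exp(-alpha * thickness):
  thickness = -ln(T) / alpha
  T = 84.52/100 = 0.8452
  ln(T) = -0.16818
  -ln(T) = 0.16818
  thickness = 0.16818 / 0.029 = 5.8 mm

5.8 mm


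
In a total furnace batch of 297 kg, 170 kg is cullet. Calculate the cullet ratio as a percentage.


Cullet ratio = (cullet mass / total batch mass) * 100
  Ratio = 170 / 297 * 100 = 57.24%

57.24%


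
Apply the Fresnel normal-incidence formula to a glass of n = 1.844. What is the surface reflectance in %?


Fresnel reflectance at normal incidence:
  R = ((n - 1)/(n + 1))^2
  (n - 1)/(n + 1) = (1.844 - 1)/(1.844 + 1) = 0.296765
  R = 0.296765^2 = 0.0880695
  R(%) = 0.0880695 * 100 = 8.807%

8.807%


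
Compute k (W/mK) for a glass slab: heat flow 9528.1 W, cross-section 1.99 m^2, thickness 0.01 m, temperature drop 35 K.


Fourier's law rearranged: k = Q * t / (A * dT)
  Numerator = 9528.1 * 0.01 = 95.281
  Denominator = 1.99 * 35 = 69.65
  k = 95.281 / 69.65 = 1.368 W/mK

1.368 W/mK


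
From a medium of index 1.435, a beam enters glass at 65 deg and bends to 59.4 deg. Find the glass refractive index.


Apply Snell's law: n1 * sin(theta1) = n2 * sin(theta2)
  n2 = n1 * sin(theta1) / sin(theta2)
  sin(65) = 0.906308
  sin(59.4) = 0.860742
  n2 = 1.435 * 0.906308 / 0.860742 = 1.511

1.511


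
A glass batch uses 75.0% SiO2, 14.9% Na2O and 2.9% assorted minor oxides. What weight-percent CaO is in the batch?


Pieces sum to 100%:
  CaO = 100 - (SiO2 + Na2O + others)
  CaO = 100 - (75.0 + 14.9 + 2.9) = 7.2%

7.2%


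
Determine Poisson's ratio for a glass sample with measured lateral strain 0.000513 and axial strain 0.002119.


Poisson's ratio: nu = lateral strain / axial strain
  nu = 0.000513 / 0.002119 = 0.2421

0.2421


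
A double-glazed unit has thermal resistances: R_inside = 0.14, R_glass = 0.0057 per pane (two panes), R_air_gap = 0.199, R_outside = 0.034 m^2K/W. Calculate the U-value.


Total thermal resistance (series):
  R_total = R_in + R_glass + R_air + R_glass + R_out
  R_total = 0.14 + 0.0057 + 0.199 + 0.0057 + 0.034 = 0.3844 m^2K/W
U-value = 1 / R_total = 1 / 0.3844 = 2.601 W/m^2K

2.601 W/m^2K


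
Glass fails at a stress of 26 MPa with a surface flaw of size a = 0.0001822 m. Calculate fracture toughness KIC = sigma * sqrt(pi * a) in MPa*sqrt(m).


Fracture toughness: KIC = sigma * sqrt(pi * a)
  pi * a = pi * 0.0001822 = 0.000572398
  sqrt(pi * a) = 0.023925
  KIC = 26 * 0.023925 = 0.622 MPa*sqrt(m)

0.622 MPa*sqrt(m)


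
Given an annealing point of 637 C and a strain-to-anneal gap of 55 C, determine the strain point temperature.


Strain point = annealing point - difference:
  T_strain = 637 - 55 = 582 C

582 C


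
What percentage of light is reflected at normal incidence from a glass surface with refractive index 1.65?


Fresnel reflectance at normal incidence:
  R = ((n - 1)/(n + 1))^2
  (n - 1)/(n + 1) = (1.65 - 1)/(1.65 + 1) = 0.245283
  R = 0.245283^2 = 0.0601638
  R(%) = 0.0601638 * 100 = 6.016%

6.016%


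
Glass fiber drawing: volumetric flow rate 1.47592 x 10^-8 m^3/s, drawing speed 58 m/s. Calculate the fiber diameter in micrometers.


Cross-sectional area from continuity:
  A = Q / v = 1.47592 x 10^-8 / 58 = 2.54469 x 10^-10 m^2
Diameter from circular cross-section:
  d = sqrt(4A / pi) * 10^6 (m -> um)
  d = sqrt(4 * 2.54469 x 10^-10 / pi) * 10^6 = 18.0 um

18.0 um


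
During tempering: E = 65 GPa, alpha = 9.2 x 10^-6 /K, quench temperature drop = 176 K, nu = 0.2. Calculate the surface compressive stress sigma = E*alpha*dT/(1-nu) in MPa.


Tempering stress: sigma = E * alpha * dT / (1 - nu)
  E (MPa) = 65 * 1000 = 65000
  Numerator = 65000 * (9.2 x 10^-6) * 176 = 105.248
  Denominator = 1 - 0.2 = 0.8
  sigma = 105.248 / 0.8 = 131.6 MPa

131.6 MPa


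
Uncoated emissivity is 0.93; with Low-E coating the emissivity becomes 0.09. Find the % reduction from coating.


Percentage reduction = (1 - coated/uncoated) * 100
  Ratio = 0.09 / 0.93 = 0.0968
  Reduction = (1 - 0.0968) * 100 = 90.3%

90.3%


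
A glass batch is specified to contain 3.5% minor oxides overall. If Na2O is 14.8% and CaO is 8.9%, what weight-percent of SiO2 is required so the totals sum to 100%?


Known pieces sum to 100%:
  SiO2 = 100 - (others + Na2O + CaO)
  SiO2 = 100 - (3.5 + 14.8 + 8.9) = 72.8%

72.8%


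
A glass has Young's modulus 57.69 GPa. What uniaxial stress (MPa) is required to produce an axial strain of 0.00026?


Rearrange E = sigma / epsilon:
  sigma = E * epsilon
  E (MPa) = 57.69 * 1000 = 57690
  sigma = 57690 * 0.00026 = 15.0 MPa

15.0 MPa


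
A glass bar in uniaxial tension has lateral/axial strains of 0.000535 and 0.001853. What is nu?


Poisson's ratio: nu = lateral strain / axial strain
  nu = 0.000535 / 0.001853 = 0.2887

0.2887


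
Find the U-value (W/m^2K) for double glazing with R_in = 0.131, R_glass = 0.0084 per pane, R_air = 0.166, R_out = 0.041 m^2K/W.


Total thermal resistance (series):
  R_total = R_in + R_glass + R_air + R_glass + R_out
  R_total = 0.131 + 0.0084 + 0.166 + 0.0084 + 0.041 = 0.3548 m^2K/W
U-value = 1 / R_total = 1 / 0.3548 = 2.818 W/m^2K

2.818 W/m^2K


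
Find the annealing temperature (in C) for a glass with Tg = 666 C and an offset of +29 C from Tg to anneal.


The annealing temperature is Tg plus the offset:
  T_anneal = 666 + 29 = 695 C

695 C


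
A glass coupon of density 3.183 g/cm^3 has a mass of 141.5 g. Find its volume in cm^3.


Rearrange rho = m / V:
  V = m / rho
  V = 141.5 / 3.183 = 44.455 cm^3

44.455 cm^3


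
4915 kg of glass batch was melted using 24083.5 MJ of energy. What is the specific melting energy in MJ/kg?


Rearrange E = m * s for s:
  s = E / m
  s = 24083.5 / 4915 = 4.9 MJ/kg

4.9 MJ/kg


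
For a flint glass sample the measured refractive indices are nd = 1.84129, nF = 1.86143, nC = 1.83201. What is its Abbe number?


Abbe number formula: Vd = (nd - 1) / (nF - nC)
  nd - 1 = 1.84129 - 1 = 0.84129
  nF - nC = 1.86143 - 1.83201 = 0.02942
  Vd = 0.84129 / 0.02942 = 28.6

28.6


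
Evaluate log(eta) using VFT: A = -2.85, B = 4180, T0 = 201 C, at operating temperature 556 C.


VFT equation: log(eta) = A + B / (T - T0)
  T - T0 = 556 - 201 = 355
  B / (T - T0) = 4180 / 355 = 11.775
  log(eta) = -2.85 + 11.775 = 8.925

8.925


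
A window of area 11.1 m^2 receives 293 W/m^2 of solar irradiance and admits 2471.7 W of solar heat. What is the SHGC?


Rearrange Q = Area * SHGC * Irradiance:
  SHGC = Q / (Area * Irradiance)
  SHGC = 2471.7 / (11.1 * 293) = 0.76

0.76


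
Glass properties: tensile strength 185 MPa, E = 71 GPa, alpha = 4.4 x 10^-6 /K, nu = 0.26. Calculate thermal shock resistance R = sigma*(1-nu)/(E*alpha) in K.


Thermal shock resistance: R = sigma * (1 - nu) / (E * alpha)
  Numerator = 185 * (1 - 0.26) = 136.9
  Denominator = 71 * 1000 * (4.4 x 10^-6) = 0.3124
  R = 136.9 / 0.3124 = 438.2 K

438.2 K


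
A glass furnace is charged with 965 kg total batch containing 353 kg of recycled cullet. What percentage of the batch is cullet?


Cullet ratio = (cullet mass / total batch mass) * 100
  Ratio = 353 / 965 * 100 = 36.58%

36.58%


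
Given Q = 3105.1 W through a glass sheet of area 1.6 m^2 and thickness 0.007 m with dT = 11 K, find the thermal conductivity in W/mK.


Fourier's law rearranged: k = Q * t / (A * dT)
  Numerator = 3105.1 * 0.007 = 21.7357
  Denominator = 1.6 * 11 = 17.6
  k = 21.7357 / 17.6 = 1.235 W/mK

1.235 W/mK


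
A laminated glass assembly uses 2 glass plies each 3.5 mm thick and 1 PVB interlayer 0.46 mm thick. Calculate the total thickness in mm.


Total thickness = glass contribution + PVB contribution
  Glass: 2 * 3.5 = 7.0 mm
  PVB: 1 * 0.46 = 0.46 mm
  Total = 7.0 + 0.46 = 7.46 mm

7.46 mm


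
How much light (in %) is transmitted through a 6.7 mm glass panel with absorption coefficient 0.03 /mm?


Beer-Lambert law: T = exp(-alpha * thickness)
  exponent = -0.03 * 6.7 = -0.201
  T = exp(-0.201) = 0.8179
  Percentage = 0.8179 * 100 = 81.79%

81.79%


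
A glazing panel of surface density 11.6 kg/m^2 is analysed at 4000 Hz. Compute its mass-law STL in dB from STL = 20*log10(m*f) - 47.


Mass law: STL = 20 * log10(m * f) - 47
  m * f = 11.6 * 4000 = 46400
  log10(46400) = 4.66652
  STL = 20 * 4.66652 - 47 = 93.3304 - 47 = 46.3 dB

46.3 dB


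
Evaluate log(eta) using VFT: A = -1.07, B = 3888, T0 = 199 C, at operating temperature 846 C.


VFT equation: log(eta) = A + B / (T - T0)
  T - T0 = 846 - 199 = 647
  B / (T - T0) = 3888 / 647 = 6.009
  log(eta) = -1.07 + 6.009 = 4.939

4.939


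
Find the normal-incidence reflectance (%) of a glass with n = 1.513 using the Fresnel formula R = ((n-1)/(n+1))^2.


Fresnel reflectance at normal incidence:
  R = ((n - 1)/(n + 1))^2
  (n - 1)/(n + 1) = (1.513 - 1)/(1.513 + 1) = 0.204138
  R = 0.204138^2 = 0.0416723
  R(%) = 0.0416723 * 100 = 4.167%

4.167%


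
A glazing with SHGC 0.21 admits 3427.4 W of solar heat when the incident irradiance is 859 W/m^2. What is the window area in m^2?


Rearrange Q = Area * SHGC * Irradiance:
  Area = Q / (SHGC * Irradiance)
  Area = 3427.4 / (0.21 * 859) = 19.0 m^2

19.0 m^2


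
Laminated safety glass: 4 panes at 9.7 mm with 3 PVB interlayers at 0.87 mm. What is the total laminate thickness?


Total thickness = glass contribution + PVB contribution
  Glass: 4 * 9.7 = 38.8 mm
  PVB: 3 * 0.87 = 2.61 mm
  Total = 38.8 + 2.61 = 41.41 mm

41.41 mm


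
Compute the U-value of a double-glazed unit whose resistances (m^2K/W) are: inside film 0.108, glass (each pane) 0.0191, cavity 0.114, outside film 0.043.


Total thermal resistance (series):
  R_total = R_in + R_glass + R_air + R_glass + R_out
  R_total = 0.108 + 0.0191 + 0.114 + 0.0191 + 0.043 = 0.3032 m^2K/W
U-value = 1 / R_total = 1 / 0.3032 = 3.298 W/m^2K

3.298 W/m^2K


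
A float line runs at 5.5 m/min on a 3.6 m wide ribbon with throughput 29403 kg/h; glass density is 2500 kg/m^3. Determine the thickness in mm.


Ribbon cross-section from mass balance:
  Volume rate = throughput / density = 29403 / 2500 = 11.7612 m^3/h
  thickness = volume rate / (speed * 60 * width), i.e.
  thickness = throughput / (60 * speed * width * density) * 1000
  thickness = 29403 / (60 * 5.5 * 3.6 * 2500) * 1000 = 9.9 mm

9.9 mm


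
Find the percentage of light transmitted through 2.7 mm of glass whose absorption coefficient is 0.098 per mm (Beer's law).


Beer-Lambert law: T = exp(-alpha * thickness)
  exponent = -0.098 * 2.7 = -0.2646
  T = exp(-0.2646) = 0.7675
  Percentage = 0.7675 * 100 = 76.75%

76.75%


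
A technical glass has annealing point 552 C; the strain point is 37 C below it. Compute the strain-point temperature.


Strain point = annealing point - difference:
  T_strain = 552 - 37 = 515 C

515 C


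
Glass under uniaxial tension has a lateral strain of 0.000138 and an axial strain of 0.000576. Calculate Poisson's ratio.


Poisson's ratio: nu = lateral strain / axial strain
  nu = 0.000138 / 0.000576 = 0.2396

0.2396


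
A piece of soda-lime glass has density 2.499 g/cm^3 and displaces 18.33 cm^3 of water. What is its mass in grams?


Rearrange rho = m / V:
  m = rho * V
  m = 2.499 * 18.33 = 45.807 g

45.807 g


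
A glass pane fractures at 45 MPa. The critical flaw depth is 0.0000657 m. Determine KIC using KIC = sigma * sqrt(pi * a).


Fracture toughness: KIC = sigma * sqrt(pi * a)
  pi * a = pi * 0.0000657 = 0.000206403
  sqrt(pi * a) = 0.014367
  KIC = 45 * 0.014367 = 0.647 MPa*sqrt(m)

0.647 MPa*sqrt(m)


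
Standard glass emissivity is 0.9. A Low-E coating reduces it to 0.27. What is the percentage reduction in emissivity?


Percentage reduction = (1 - coated/uncoated) * 100
  Ratio = 0.27 / 0.9 = 0.3
  Reduction = (1 - 0.3) * 100 = 70.0%

70.0%


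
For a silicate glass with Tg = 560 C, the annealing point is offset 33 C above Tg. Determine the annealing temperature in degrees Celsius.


The annealing temperature is Tg plus the offset:
  T_anneal = 560 + 33 = 593 C

593 C


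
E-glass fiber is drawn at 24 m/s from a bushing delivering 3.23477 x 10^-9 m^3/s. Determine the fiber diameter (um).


Cross-sectional area from continuity:
  A = Q / v = 3.23477 x 10^-9 / 24 = 1.347821 x 10^-10 m^2
Diameter from circular cross-section:
  d = sqrt(4A / pi) * 10^6 (m -> um)
  d = sqrt(4 * 1.347821 x 10^-10 / pi) * 10^6 = 13.1 um

13.1 um


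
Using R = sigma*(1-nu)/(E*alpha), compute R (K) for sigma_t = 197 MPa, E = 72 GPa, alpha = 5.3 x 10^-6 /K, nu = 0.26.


Thermal shock resistance: R = sigma * (1 - nu) / (E * alpha)
  Numerator = 197 * (1 - 0.26) = 145.78
  Denominator = 72 * 1000 * (5.3 x 10^-6) = 0.3816
  R = 145.78 / 0.3816 = 382.0 K

382.0 K


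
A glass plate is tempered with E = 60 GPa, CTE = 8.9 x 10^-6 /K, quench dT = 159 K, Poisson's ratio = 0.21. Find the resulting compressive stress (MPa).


Tempering stress: sigma = E * alpha * dT / (1 - nu)
  E (MPa) = 60 * 1000 = 60000
  Numerator = 60000 * (8.9 x 10^-6) * 159 = 84.906
  Denominator = 1 - 0.21 = 0.79
  sigma = 84.906 / 0.79 = 107.5 MPa

107.5 MPa


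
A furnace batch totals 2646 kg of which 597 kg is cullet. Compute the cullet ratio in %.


Cullet ratio = (cullet mass / total batch mass) * 100
  Ratio = 597 / 2646 * 100 = 22.56%

22.56%


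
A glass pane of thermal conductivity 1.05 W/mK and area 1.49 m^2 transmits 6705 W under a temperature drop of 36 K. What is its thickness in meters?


Fourier's law: t = k * A * dT / Q
  t = 1.05 * 1.49 * 36 / 6705
  t = 56.322 / 6705 = 0.0084 m

0.0084 m


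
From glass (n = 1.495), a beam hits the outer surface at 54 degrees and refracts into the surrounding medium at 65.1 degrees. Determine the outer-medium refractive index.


Apply Snell's law: n1 * sin(theta1) = n2 * sin(theta2)
  n2 = n1 * sin(theta1) / sin(theta2)
  sin(54) = 0.809017
  sin(65.1) = 0.907044
  n2 = 1.495 * 0.809017 / 0.907044 = 1.3334

1.3334


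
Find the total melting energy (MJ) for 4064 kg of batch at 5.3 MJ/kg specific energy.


Total energy = mass * specific energy
  E = 4064 * 5.3 = 21539.2 MJ

21539.2 MJ


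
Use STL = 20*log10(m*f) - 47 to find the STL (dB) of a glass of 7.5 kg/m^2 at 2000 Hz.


Mass law: STL = 20 * log10(m * f) - 47
  m * f = 7.5 * 2000 = 15000
  log10(15000) = 4.17609
  STL = 20 * 4.17609 - 47 = 83.5218 - 47 = 36.5 dB

36.5 dB


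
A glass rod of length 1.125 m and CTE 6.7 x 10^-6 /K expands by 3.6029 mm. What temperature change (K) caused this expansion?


Rearrange dL = alpha * L0 * dT for dT:
  dT = dL / (alpha * L0)
  dL (m) = 3.6029 / 1000 = 0.0036029
  dT = 0.0036029 / ((6.7 x 10^-6) * 1.125) = 478.0 K

478.0 K


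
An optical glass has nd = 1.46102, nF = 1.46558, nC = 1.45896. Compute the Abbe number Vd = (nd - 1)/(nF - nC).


Abbe number formula: Vd = (nd - 1) / (nF - nC)
  nd - 1 = 1.46102 - 1 = 0.46102
  nF - nC = 1.46558 - 1.45896 = 0.00662
  Vd = 0.46102 / 0.00662 = 69.64

69.64


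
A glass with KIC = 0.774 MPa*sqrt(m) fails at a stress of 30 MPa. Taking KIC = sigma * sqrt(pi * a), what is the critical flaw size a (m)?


Rearrange KIC = sigma * sqrt(pi * a):
  sqrt(pi * a) = KIC / sigma
  sqrt(pi * a) = 0.774 / 30 = 0.0258
  a = (KIC / sigma)^2 / pi
  a = 0.0258^2 / pi = 0.0002119 m

0.0002119 m


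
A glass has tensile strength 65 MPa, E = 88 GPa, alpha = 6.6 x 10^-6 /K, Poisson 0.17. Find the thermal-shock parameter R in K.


Thermal shock resistance: R = sigma * (1 - nu) / (E * alpha)
  Numerator = 65 * (1 - 0.17) = 53.95
  Denominator = 88 * 1000 * (6.6 x 10^-6) = 0.5808
  R = 53.95 / 0.5808 = 92.9 K

92.9 K


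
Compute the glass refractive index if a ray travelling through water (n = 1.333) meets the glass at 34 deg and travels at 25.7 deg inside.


Apply Snell's law: n1 * sin(theta1) = n2 * sin(theta2)
  n2 = n1 * sin(theta1) / sin(theta2)
  sin(34) = 0.559193
  sin(25.7) = 0.433659
  n2 = 1.333 * 0.559193 / 0.433659 = 1.7189

1.7189


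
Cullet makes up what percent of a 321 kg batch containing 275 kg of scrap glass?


Cullet ratio = (cullet mass / total batch mass) * 100
  Ratio = 275 / 321 * 100 = 85.67%

85.67%


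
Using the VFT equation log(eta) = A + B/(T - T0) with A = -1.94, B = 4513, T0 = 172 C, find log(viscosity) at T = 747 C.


VFT equation: log(eta) = A + B / (T - T0)
  T - T0 = 747 - 172 = 575
  B / (T - T0) = 4513 / 575 = 7.849
  log(eta) = -1.94 + 7.849 = 5.909

5.909


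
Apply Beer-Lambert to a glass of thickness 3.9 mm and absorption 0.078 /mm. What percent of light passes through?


Beer-Lambert law: T = exp(-alpha * thickness)
  exponent = -0.078 * 3.9 = -0.3042
  T = exp(-0.3042) = 0.7377
  Percentage = 0.7377 * 100 = 73.77%

73.77%


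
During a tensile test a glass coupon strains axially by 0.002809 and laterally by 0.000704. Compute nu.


Poisson's ratio: nu = lateral strain / axial strain
  nu = 0.000704 / 0.002809 = 0.2506

0.2506


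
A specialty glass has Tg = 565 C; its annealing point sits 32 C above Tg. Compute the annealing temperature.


The annealing temperature is Tg plus the offset:
  T_anneal = 565 + 32 = 597 C

597 C


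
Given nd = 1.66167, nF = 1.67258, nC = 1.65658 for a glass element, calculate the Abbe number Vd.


Abbe number formula: Vd = (nd - 1) / (nF - nC)
  nd - 1 = 1.66167 - 1 = 0.66167
  nF - nC = 1.67258 - 1.65658 = 0.016
  Vd = 0.66167 / 0.016 = 41.35

41.35


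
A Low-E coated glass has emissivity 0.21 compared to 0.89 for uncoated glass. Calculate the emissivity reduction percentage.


Percentage reduction = (1 - coated/uncoated) * 100
  Ratio = 0.21 / 0.89 = 0.236
  Reduction = (1 - 0.236) * 100 = 76.4%

76.4%


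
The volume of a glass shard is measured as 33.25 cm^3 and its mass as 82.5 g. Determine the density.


Use the definition of density:
  rho = mass / volume
  rho = 82.5 / 33.25 = 2.481 g/cm^3

2.481 g/cm^3


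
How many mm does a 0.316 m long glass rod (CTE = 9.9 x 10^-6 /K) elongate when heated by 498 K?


Thermal expansion formula: dL = alpha * L0 * dT
  dL = (9.9 x 10^-6) * 0.316 * 498 = 0.00155794 m
Convert to mm: 0.00155794 * 1000 = 1.5579 mm

1.5579 mm


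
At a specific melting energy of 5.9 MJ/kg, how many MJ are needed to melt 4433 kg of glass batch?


Total energy = mass * specific energy
  E = 4433 * 5.9 = 26154.7 MJ

26154.7 MJ


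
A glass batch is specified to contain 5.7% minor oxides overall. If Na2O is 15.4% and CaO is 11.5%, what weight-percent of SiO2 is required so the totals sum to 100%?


Known pieces sum to 100%:
  SiO2 = 100 - (others + Na2O + CaO)
  SiO2 = 100 - (5.7 + 15.4 + 11.5) = 67.4%

67.4%


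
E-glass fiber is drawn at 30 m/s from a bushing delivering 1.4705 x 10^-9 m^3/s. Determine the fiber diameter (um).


Cross-sectional area from continuity:
  A = Q / v = 1.4705 x 10^-9 / 30 = 4.901667 x 10^-11 m^2
Diameter from circular cross-section:
  d = sqrt(4A / pi) * 10^6 (m -> um)
  d = sqrt(4 * 4.901667 x 10^-11 / pi) * 10^6 = 7.9 um

7.9 um


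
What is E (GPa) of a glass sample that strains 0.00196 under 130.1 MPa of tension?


Young's modulus: E = stress / strain
  E = 130.1 MPa / 0.00196 = 66377.55 MPa
Convert to GPa: 66377.55 / 1000 = 66.38 GPa

66.38 GPa


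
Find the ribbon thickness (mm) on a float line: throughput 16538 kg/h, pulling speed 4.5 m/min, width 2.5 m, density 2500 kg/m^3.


Ribbon cross-section from mass balance:
  Volume rate = throughput / density = 16538 / 2500 = 6.6152 m^3/h
  thickness = volume rate / (speed * 60 * width), i.e.
  thickness = throughput / (60 * speed * width * density) * 1000
  thickness = 16538 / (60 * 4.5 * 2.5 * 2500) * 1000 = 9.8 mm

9.8 mm


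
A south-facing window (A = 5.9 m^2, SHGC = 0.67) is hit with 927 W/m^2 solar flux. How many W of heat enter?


Solar heat gain: Q = Area * SHGC * Irradiance
  Q = 5.9 * 0.67 * 927 = 3664.4 W

3664.4 W


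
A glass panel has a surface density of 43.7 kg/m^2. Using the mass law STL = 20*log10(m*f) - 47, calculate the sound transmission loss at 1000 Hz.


Mass law: STL = 20 * log10(m * f) - 47
  m * f = 43.7 * 1000 = 43700
  log10(43700) = 4.64048
  STL = 20 * 4.64048 - 47 = 92.8096 - 47 = 45.8 dB

45.8 dB


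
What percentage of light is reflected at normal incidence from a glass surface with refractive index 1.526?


Fresnel reflectance at normal incidence:
  R = ((n - 1)/(n + 1))^2
  (n - 1)/(n + 1) = (1.526 - 1)/(1.526 + 1) = 0.208234
  R = 0.208234^2 = 0.0433614
  R(%) = 0.0433614 * 100 = 4.336%

4.336%


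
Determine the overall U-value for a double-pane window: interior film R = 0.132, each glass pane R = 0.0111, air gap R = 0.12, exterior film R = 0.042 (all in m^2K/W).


Total thermal resistance (series):
  R_total = R_in + R_glass + R_air + R_glass + R_out
  R_total = 0.132 + 0.0111 + 0.12 + 0.0111 + 0.042 = 0.3162 m^2K/W
U-value = 1 / R_total = 1 / 0.3162 = 3.163 W/m^2K

3.163 W/m^2K


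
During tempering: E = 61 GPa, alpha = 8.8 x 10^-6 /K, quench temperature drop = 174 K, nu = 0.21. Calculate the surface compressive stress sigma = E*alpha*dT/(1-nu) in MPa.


Tempering stress: sigma = E * alpha * dT / (1 - nu)
  E (MPa) = 61 * 1000 = 61000
  Numerator = 61000 * (8.8 x 10^-6) * 174 = 93.4032
  Denominator = 1 - 0.21 = 0.79
  sigma = 93.4032 / 0.79 = 118.2 MPa

118.2 MPa


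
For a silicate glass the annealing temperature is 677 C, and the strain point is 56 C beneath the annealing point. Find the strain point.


Strain point = annealing point - difference:
  T_strain = 677 - 56 = 621 C

621 C


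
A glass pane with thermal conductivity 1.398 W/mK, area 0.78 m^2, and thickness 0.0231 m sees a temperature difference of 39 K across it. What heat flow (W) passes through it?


Fourier's law: Q = k * A * dT / t
  Q = 1.398 * 0.78 * 39 / 0.0231
  Q = 42.52716 / 0.0231 = 1841 W

1841 W


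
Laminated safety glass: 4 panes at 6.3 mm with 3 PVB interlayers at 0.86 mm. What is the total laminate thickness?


Total thickness = glass contribution + PVB contribution
  Glass: 4 * 6.3 = 25.2 mm
  PVB: 3 * 0.86 = 2.58 mm
  Total = 25.2 + 2.58 = 27.78 mm

27.78 mm


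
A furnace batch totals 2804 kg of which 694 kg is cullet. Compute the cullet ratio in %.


Cullet ratio = (cullet mass / total batch mass) * 100
  Ratio = 694 / 2804 * 100 = 24.75%

24.75%


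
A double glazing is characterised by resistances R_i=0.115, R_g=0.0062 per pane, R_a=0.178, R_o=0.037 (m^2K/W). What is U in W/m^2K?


Total thermal resistance (series):
  R_total = R_in + R_glass + R_air + R_glass + R_out
  R_total = 0.115 + 0.0062 + 0.178 + 0.0062 + 0.037 = 0.3424 m^2K/W
U-value = 1 / R_total = 1 / 0.3424 = 2.921 W/m^2K

2.921 W/m^2K


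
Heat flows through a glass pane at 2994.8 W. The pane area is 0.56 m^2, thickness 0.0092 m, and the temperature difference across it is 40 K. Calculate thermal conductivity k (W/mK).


Fourier's law rearranged: k = Q * t / (A * dT)
  Numerator = 2994.8 * 0.0092 = 27.55216
  Denominator = 0.56 * 40 = 22.4
  k = 27.55216 / 22.4 = 1.23 W/mK

1.23 W/mK


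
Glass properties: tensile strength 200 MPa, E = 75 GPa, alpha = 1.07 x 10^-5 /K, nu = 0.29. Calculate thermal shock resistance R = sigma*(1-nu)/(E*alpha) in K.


Thermal shock resistance: R = sigma * (1 - nu) / (E * alpha)
  Numerator = 200 * (1 - 0.29) = 142.0
  Denominator = 75 * 1000 * (1.07 x 10^-5) = 0.8025
  R = 142.0 / 0.8025 = 176.9 K

176.9 K


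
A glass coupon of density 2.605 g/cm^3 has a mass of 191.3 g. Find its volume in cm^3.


Rearrange rho = m / V:
  V = m / rho
  V = 191.3 / 2.605 = 73.436 cm^3

73.436 cm^3


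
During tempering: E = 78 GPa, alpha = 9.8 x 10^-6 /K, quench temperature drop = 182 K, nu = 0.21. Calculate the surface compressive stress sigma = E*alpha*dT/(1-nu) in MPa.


Tempering stress: sigma = E * alpha * dT / (1 - nu)
  E (MPa) = 78 * 1000 = 78000
  Numerator = 78000 * (9.8 x 10^-6) * 182 = 139.1208
  Denominator = 1 - 0.21 = 0.79
  sigma = 139.1208 / 0.79 = 176.1 MPa

176.1 MPa


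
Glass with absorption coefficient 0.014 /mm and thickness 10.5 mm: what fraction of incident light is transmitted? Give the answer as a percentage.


Beer-Lambert law: T = exp(-alpha * thickness)
  exponent = -0.014 * 10.5 = -0.147
  T = exp(-0.147) = 0.8633
  Percentage = 0.8633 * 100 = 86.33%

86.33%


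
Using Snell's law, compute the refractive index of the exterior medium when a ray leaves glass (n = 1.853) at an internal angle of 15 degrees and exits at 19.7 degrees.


Apply Snell's law: n1 * sin(theta1) = n2 * sin(theta2)
  n2 = n1 * sin(theta1) / sin(theta2)
  sin(15) = 0.258819
  sin(19.7) = 0.337095
  n2 = 1.853 * 0.258819 / 0.337095 = 1.4227

1.4227


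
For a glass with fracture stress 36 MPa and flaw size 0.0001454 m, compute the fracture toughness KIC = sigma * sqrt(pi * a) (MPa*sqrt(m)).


Fracture toughness: KIC = sigma * sqrt(pi * a)
  pi * a = pi * 0.0001454 = 0.000456788
  sqrt(pi * a) = 0.021373
  KIC = 36 * 0.021373 = 0.769 MPa*sqrt(m)

0.769 MPa*sqrt(m)


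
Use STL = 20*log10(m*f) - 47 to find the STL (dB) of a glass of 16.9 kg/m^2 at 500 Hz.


Mass law: STL = 20 * log10(m * f) - 47
  m * f = 16.9 * 500 = 8450
  log10(8450) = 3.92686
  STL = 20 * 3.92686 - 47 = 78.5372 - 47 = 31.5 dB

31.5 dB


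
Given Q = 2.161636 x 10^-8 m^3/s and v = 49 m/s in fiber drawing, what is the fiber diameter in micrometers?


Cross-sectional area from continuity:
  A = Q / v = 2.161636 x 10^-8 / 49 = 4.411502 x 10^-10 m^2
Diameter from circular cross-section:
  d = sqrt(4A / pi) * 10^6 (m -> um)
  d = sqrt(4 * 4.411502 x 10^-10 / pi) * 10^6 = 23.7 um

23.7 um


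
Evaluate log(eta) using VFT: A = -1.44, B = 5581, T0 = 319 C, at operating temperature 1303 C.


VFT equation: log(eta) = A + B / (T - T0)
  T - T0 = 1303 - 319 = 984
  B / (T - T0) = 5581 / 984 = 5.672
  log(eta) = -1.44 + 5.672 = 4.232

4.232


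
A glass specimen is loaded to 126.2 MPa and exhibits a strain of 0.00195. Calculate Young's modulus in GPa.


Young's modulus: E = stress / strain
  E = 126.2 MPa / 0.00195 = 64717.95 MPa
Convert to GPa: 64717.95 / 1000 = 64.72 GPa

64.72 GPa


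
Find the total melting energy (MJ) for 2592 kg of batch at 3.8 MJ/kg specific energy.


Total energy = mass * specific energy
  E = 2592 * 3.8 = 9849.6 MJ

9849.6 MJ


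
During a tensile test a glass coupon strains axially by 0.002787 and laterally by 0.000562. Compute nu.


Poisson's ratio: nu = lateral strain / axial strain
  nu = 0.000562 / 0.002787 = 0.2017

0.2017


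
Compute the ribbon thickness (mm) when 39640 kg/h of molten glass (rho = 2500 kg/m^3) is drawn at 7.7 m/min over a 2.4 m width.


Ribbon cross-section from mass balance:
  Volume rate = throughput / density = 39640 / 2500 = 15.856 m^3/h
  thickness = volume rate / (speed * 60 * width), i.e.
  thickness = throughput / (60 * speed * width * density) * 1000
  thickness = 39640 / (60 * 7.7 * 2.4 * 2500) * 1000 = 14.3 mm

14.3 mm


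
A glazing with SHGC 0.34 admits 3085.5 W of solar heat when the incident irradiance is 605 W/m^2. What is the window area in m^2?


Rearrange Q = Area * SHGC * Irradiance:
  Area = Q / (SHGC * Irradiance)
  Area = 3085.5 / (0.34 * 605) = 15.0 m^2

15.0 m^2


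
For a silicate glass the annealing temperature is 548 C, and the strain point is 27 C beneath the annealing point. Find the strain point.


Strain point = annealing point - difference:
  T_strain = 548 - 27 = 521 C

521 C


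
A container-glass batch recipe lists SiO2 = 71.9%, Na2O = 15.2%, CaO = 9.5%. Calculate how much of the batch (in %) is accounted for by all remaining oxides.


Sum the three major oxides:
  SiO2 + Na2O + CaO = 71.9 + 15.2 + 9.5 = 96.6%
Subtract from 100%:
  Others = 100 - 96.6 = 3.4%

3.4%


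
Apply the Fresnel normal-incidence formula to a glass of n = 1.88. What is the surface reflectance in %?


Fresnel reflectance at normal incidence:
  R = ((n - 1)/(n + 1))^2
  (n - 1)/(n + 1) = (1.88 - 1)/(1.88 + 1) = 0.305556
  R = 0.305556^2 = 0.0933645
  R(%) = 0.0933645 * 100 = 9.336%

9.336%


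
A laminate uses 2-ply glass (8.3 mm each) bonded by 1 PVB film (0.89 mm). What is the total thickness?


Total thickness = glass contribution + PVB contribution
  Glass: 2 * 8.3 = 16.6 mm
  PVB: 1 * 0.89 = 0.89 mm
  Total = 16.6 + 0.89 = 17.49 mm

17.49 mm


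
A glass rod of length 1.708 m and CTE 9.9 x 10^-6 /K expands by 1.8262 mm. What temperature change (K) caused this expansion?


Rearrange dL = alpha * L0 * dT for dT:
  dT = dL / (alpha * L0)
  dL (m) = 1.8262 / 1000 = 0.0018262
  dT = 0.0018262 / ((9.9 x 10^-6) * 1.708) = 108.0 K

108.0 K


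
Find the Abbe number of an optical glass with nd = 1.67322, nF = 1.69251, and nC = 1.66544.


Abbe number formula: Vd = (nd - 1) / (nF - nC)
  nd - 1 = 1.67322 - 1 = 0.67322
  nF - nC = 1.69251 - 1.66544 = 0.02707
  Vd = 0.67322 / 0.02707 = 24.87

24.87


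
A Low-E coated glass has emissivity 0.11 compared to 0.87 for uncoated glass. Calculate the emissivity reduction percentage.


Percentage reduction = (1 - coated/uncoated) * 100
  Ratio = 0.11 / 0.87 = 0.1264
  Reduction = (1 - 0.1264) * 100 = 87.4%

87.4%


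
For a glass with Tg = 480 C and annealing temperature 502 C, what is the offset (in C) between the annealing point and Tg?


Offset = T_anneal - Tg:
  offset = 502 - 480 = 22 C

22 C


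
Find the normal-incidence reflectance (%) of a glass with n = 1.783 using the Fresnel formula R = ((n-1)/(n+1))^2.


Fresnel reflectance at normal incidence:
  R = ((n - 1)/(n + 1))^2
  (n - 1)/(n + 1) = (1.783 - 1)/(1.783 + 1) = 0.281351
  R = 0.281351^2 = 0.0791584
  R(%) = 0.0791584 * 100 = 7.916%

7.916%


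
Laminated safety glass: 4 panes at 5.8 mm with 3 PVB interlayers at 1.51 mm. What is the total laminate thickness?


Total thickness = glass contribution + PVB contribution
  Glass: 4 * 5.8 = 23.2 mm
  PVB: 3 * 1.51 = 4.53 mm
  Total = 23.2 + 4.53 = 27.73 mm

27.73 mm


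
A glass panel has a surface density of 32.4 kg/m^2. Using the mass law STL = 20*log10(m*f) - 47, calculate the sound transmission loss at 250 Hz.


Mass law: STL = 20 * log10(m * f) - 47
  m * f = 32.4 * 250 = 8100
  log10(8100) = 3.90849
  STL = 20 * 3.90849 - 47 = 78.1698 - 47 = 31.2 dB

31.2 dB


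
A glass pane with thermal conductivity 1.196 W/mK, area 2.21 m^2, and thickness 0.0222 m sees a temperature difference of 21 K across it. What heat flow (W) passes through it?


Fourier's law: Q = k * A * dT / t
  Q = 1.196 * 2.21 * 21 / 0.0222
  Q = 55.50636 / 0.0222 = 2500.3 W

2500.3 W


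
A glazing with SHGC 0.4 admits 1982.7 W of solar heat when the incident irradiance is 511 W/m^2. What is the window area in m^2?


Rearrange Q = Area * SHGC * Irradiance:
  Area = Q / (SHGC * Irradiance)
  Area = 1982.7 / (0.4 * 511) = 9.7 m^2

9.7 m^2


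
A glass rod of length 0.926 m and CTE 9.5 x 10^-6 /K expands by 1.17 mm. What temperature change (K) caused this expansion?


Rearrange dL = alpha * L0 * dT for dT:
  dT = dL / (alpha * L0)
  dL (m) = 1.17 / 1000 = 0.00117
  dT = 0.00117 / ((9.5 x 10^-6) * 0.926) = 133.0 K

133.0 K


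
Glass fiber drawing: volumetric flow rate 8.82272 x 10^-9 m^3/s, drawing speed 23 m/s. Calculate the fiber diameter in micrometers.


Cross-sectional area from continuity:
  A = Q / v = 8.82272 x 10^-9 / 23 = 3.835965 x 10^-10 m^2
Diameter from circular cross-section:
  d = sqrt(4A / pi) * 10^6 (m -> um)
  d = sqrt(4 * 3.835965 x 10^-10 / pi) * 10^6 = 22.1 um

22.1 um


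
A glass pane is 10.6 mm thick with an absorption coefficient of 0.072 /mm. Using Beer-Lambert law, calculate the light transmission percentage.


Beer-Lambert law: T = exp(-alpha * thickness)
  exponent = -0.072 * 10.6 = -0.7632
  T = exp(-0.7632) = 0.4662
  Percentage = 0.4662 * 100 = 46.62%

46.62%


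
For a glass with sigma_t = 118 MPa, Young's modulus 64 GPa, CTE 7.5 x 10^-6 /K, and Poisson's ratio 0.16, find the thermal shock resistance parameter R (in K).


Thermal shock resistance: R = sigma * (1 - nu) / (E * alpha)
  Numerator = 118 * (1 - 0.16) = 99.12
  Denominator = 64 * 1000 * (7.5 x 10^-6) = 0.48
  R = 99.12 / 0.48 = 206.5 K

206.5 K


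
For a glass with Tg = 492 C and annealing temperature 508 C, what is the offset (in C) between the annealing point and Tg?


Offset = T_anneal - Tg:
  offset = 508 - 492 = 16 C

16 C


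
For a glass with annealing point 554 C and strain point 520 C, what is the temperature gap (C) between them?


Gap = T_anneal - T_strain:
  gap = 554 - 520 = 34 C

34 C


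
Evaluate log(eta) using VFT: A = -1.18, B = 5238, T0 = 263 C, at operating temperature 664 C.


VFT equation: log(eta) = A + B / (T - T0)
  T - T0 = 664 - 263 = 401
  B / (T - T0) = 5238 / 401 = 13.062
  log(eta) = -1.18 + 13.062 = 11.882

11.882


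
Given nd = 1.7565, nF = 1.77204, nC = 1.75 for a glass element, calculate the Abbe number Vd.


Abbe number formula: Vd = (nd - 1) / (nF - nC)
  nd - 1 = 1.7565 - 1 = 0.7565
  nF - nC = 1.77204 - 1.75 = 0.02204
  Vd = 0.7565 / 0.02204 = 34.32

34.32


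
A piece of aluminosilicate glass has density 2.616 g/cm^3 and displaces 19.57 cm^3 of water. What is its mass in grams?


Rearrange rho = m / V:
  m = rho * V
  m = 2.616 * 19.57 = 51.195 g

51.195 g


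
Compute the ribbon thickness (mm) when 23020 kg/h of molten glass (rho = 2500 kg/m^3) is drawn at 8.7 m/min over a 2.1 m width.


Ribbon cross-section from mass balance:
  Volume rate = throughput / density = 23020 / 2500 = 9.208 m^3/h
  thickness = volume rate / (speed * 60 * width), i.e.
  thickness = throughput / (60 * speed * width * density) * 1000
  thickness = 23020 / (60 * 8.7 * 2.1 * 2500) * 1000 = 8.4 mm

8.4 mm


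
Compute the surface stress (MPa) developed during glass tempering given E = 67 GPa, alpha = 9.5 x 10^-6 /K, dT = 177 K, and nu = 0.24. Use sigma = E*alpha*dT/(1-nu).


Tempering stress: sigma = E * alpha * dT / (1 - nu)
  E (MPa) = 67 * 1000 = 67000
  Numerator = 67000 * (9.5 x 10^-6) * 177 = 112.6605
  Denominator = 1 - 0.24 = 0.76
  sigma = 112.6605 / 0.76 = 148.2 MPa

148.2 MPa
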